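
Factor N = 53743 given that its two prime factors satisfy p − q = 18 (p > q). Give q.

223

Since p = q + 18, we have 53743 = q(q + 18), so q² + 18q − 53743 = 0.
Discriminant: 18² + 4·53743 = 324 + 214972 = 215296; √215296 = 464.
q = (−18 + 464)/2 = 223, and p = q + 18 = 241.
Check: 223 · 241 = 53743.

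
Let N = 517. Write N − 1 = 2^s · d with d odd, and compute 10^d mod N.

517 − 1 = 516 = 2^2 · 129, so d = 129.
10^1 ≡ 10 (mod 517)
10^2 ≡ 10^2 = 100 ≡ 100 (mod 517)
10^4 ≡ 100^2 = 10000 ≡ 177 (mod 517)
10^8 ≡ 177^2 = 31329 ≡ 309 (mod 517)
10^16 ≡ 309^2 = 95481 ≡ 353 (mod 517)
10^32 ≡ 353^2 = 124609 ≡ 12 (mod 517)
10^64 ≡ 12^2 = 144 ≡ 144 (mod 517)
10^128 ≡ 144^2 = 20736 ≡ 56 (mod 517)
129 = 128 + 1 in binary powers of 2.
So 10^129 ≡ 56 · 10 ≡ 43 (mod 517).
Squaring chain: 43 → 298; never reaches −1, so base 10 is a Miller–Rabin witness that 517 is composite.

43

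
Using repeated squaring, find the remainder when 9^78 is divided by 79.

9^1 ≡ 9 (mod 79)
9^2 ≡ 9^2 = 81 ≡ 2 (mod 79)
9^4 ≡ 2^2 = 4 ≡ 4 (mod 79)
9^8 ≡ 4^2 = 16 ≡ 16 (mod 79)
9^16 ≡ 16^2 = 256 ≡ 19 (mod 79)
9^32 ≡ 19^2 = 361 ≡ 45 (mod 79)
9^64 ≡ 45^2 = 2025 ≡ 50 (mod 79)
78 = 64 + 8 + 4 + 2 in binary powers of 2.
So 9^78 ≡ 50 · 16 · 4 · 2 ≡ 1 (mod 79).
Since the result is 1, base 9 gives no evidence that 79 is composite.

1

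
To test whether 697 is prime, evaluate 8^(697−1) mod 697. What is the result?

8^1 ≡ 8 (mod 697)
8^2 ≡ 8^2 = 64 ≡ 64 (mod 697)
8^4 ≡ 64^2 = 4096 ≡ 611 (mod 697)
8^8 ≡ 611^2 = 373321 ≡ 426 (mod 697)
8^16 ≡ 426^2 = 181476 ≡ 256 (mod 697)
8^32 ≡ 256^2 = 65536 ≡ 18 (mod 697)
8^64 ≡ 18^2 = 324 ≡ 324 (mod 697)
8^128 ≡ 324^2 = 104976 ≡ 426 (mod 697)
8^256 ≡ 426^2 = 181476 ≡ 256 (mod 697)
8^512 ≡ 256^2 = 65536 ≡ 18 (mod 697)
696 = 512 + 128 + 32 + 16 + 8 in binary powers of 2.
So 8^696 ≡ 18 · 426 · 18 · 256 · 426 ≡ 256 (mod 697).
Since 256 ≠ 1, base 8 is a Fermat witness: 697 is composite.

256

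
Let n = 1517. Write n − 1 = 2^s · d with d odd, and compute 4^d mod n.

892

1517 − 1 = 1516 = 2^2 · 379, so d = 379.
4^1 ≡ 4 (mod 1517)
4^2 ≡ 4^2 = 16 ≡ 16 (mod 1517)
4^4 ≡ 16^2 = 256 ≡ 256 (mod 1517)
4^8 ≡ 256^2 = 65536 ≡ 305 (mod 1517)
4^16 ≡ 305^2 = 93025 ≡ 488 (mod 1517)
4^32 ≡ 488^2 = 238144 ≡ 1492 (mod 1517)
4^64 ≡ 1492^2 = 2226064 ≡ 625 (mod 1517)
4^128 ≡ 625^2 = 390625 ≡ 756 (mod 1517)
4^256 ≡ 756^2 = 571536 ≡ 1144 (mod 1517)
379 = 256 + 64 + 32 + 16 + 8 + 2 + 1 in binary powers of 2.
So 4^379 ≡ 1144 · 625 · 1492 · 488 · 305 · 16 · 4 ≡ 892 (mod 1517).
Squaring chain: 892 → 756; never reaches −1, so base 4 is a Miller–Rabin witness that 1517 is composite.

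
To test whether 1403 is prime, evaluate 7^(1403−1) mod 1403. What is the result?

351

7^1 ≡ 7 (mod 1403)
7^2 ≡ 7^2 = 49 ≡ 49 (mod 1403)
7^4 ≡ 49^2 = 2401 ≡ 998 (mod 1403)
7^8 ≡ 998^2 = 996004 ≡ 1277 (mod 1403)
7^16 ≡ 1277^2 = 1630729 ≡ 443 (mod 1403)
7^32 ≡ 443^2 = 196249 ≡ 1232 (mod 1403)
7^64 ≡ 1232^2 = 1517824 ≡ 1181 (mod 1403)
7^128 ≡ 1181^2 = 1394761 ≡ 179 (mod 1403)
7^256 ≡ 179^2 = 32041 ≡ 1175 (mod 1403)
7^512 ≡ 1175^2 = 1380625 ≡ 73 (mod 1403)
7^1024 ≡ 73^2 = 5329 ≡ 1120 (mod 1403)
1402 = 1024 + 256 + 64 + 32 + 16 + 8 + 2 in binary powers of 2.
So 7^1402 ≡ 1120 · 1175 · 1181 · 1232 · 443 · 1277 · 49 ≡ 351 (mod 1403).
Since 351 ≠ 1, base 7 is a Fermat witness: 1403 is composite.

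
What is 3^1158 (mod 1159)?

1071

3^1 ≡ 3 (mod 1159)
3^2 ≡ 3^2 = 9 ≡ 9 (mod 1159)
3^4 ≡ 9^2 = 81 ≡ 81 (mod 1159)
3^8 ≡ 81^2 = 6561 ≡ 766 (mod 1159)
3^16 ≡ 766^2 = 586756 ≡ 302 (mod 1159)
3^32 ≡ 302^2 = 91204 ≡ 802 (mod 1159)
3^64 ≡ 802^2 = 643204 ≡ 1118 (mod 1159)
3^128 ≡ 1118^2 = 1249924 ≡ 522 (mod 1159)
3^256 ≡ 522^2 = 272484 ≡ 119 (mod 1159)
3^512 ≡ 119^2 = 14161 ≡ 253 (mod 1159)
3^1024 ≡ 253^2 = 64009 ≡ 264 (mod 1159)
1158 = 1024 + 128 + 4 + 2 in binary powers of 2.
So 3^1158 ≡ 264 · 522 · 81 · 9 ≡ 1071 (mod 1159).
Since 1071 ≠ 1, base 3 is a Fermat witness: 1159 is composite.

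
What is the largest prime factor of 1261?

97

1261 = 13 · 97
97 is prime.
So 1261 = 13 · 97; the largest prime factor is 97.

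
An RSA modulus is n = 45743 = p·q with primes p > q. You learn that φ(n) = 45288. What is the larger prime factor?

φ(n) = (p−1)(q−1) = n − (p+q) + 1, so p + q = 45743 − 45288 + 1 = 456.
p and q are the roots of t² − 456t + 45743 = 0.
Discriminant: 456² − 4·45743 = 207936 − 182972 = 24964; √24964 = 158.
q = (456 − 158)/2 = 149, p = (456 + 158)/2 = 307.
Check: 149 · 307 = 45743.

307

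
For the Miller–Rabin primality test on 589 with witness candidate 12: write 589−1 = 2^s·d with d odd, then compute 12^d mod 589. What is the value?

151

589 − 1 = 588 = 2^2 · 147, so d = 147.
12^1 ≡ 12 (mod 589)
12^2 ≡ 12^2 = 144 ≡ 144 (mod 589)
12^4 ≡ 144^2 = 20736 ≡ 121 (mod 589)
12^8 ≡ 121^2 = 14641 ≡ 505 (mod 589)
12^16 ≡ 505^2 = 255025 ≡ 577 (mod 589)
12^32 ≡ 577^2 = 332929 ≡ 144 (mod 589)
12^64 ≡ 144^2 = 20736 ≡ 121 (mod 589)
12^128 ≡ 121^2 = 14641 ≡ 505 (mod 589)
147 = 128 + 16 + 2 + 1 in binary powers of 2.
So 12^147 ≡ 505 · 577 · 144 · 12 ≡ 151 (mod 589).
Squaring chain: 151 → 419; never reaches −1, so base 12 is a Miller–Rabin witness that 589 is composite.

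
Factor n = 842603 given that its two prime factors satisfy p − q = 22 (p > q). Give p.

Since p = q + 22, we have 842603 = q(q + 22), so q² + 22q − 842603 = 0.
Discriminant: 22² + 4·842603 = 484 + 3370412 = 3370896; √3370896 = 1836.
q = (−22 + 1836)/2 = 907, and p = q + 22 = 929.
Check: 907 · 929 = 842603.

929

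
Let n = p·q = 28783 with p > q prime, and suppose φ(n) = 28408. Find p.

φ(n) = (p−1)(q−1) = n − (p+q) + 1, so p + q = 28783 − 28408 + 1 = 376.
p and q are the roots of t² − 376t + 28783 = 0.
Discriminant: 376² − 4·28783 = 141376 − 115132 = 26244; √26244 = 162.
q = (376 − 162)/2 = 107, p = (376 + 162)/2 = 269.
Check: 107 · 269 = 28783.

269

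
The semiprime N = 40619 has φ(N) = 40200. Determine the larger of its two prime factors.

269

φ(n) = (p−1)(q−1) = n − (p+q) + 1, so p + q = 40619 − 40200 + 1 = 420.
p and q are the roots of t² − 420t + 40619 = 0.
Discriminant: 420² − 4·40619 = 176400 − 162476 = 13924; √13924 = 118.
q = (420 − 118)/2 = 151, p = (420 + 118)/2 = 269.
Check: 151 · 269 = 40619.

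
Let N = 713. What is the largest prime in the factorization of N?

713 = 23 · 31
31 is prime.
So 713 = 23 · 31; the largest prime factor is 31.

31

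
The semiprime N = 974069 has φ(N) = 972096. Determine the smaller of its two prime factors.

977

φ(n) = (p−1)(q−1) = n − (p+q) + 1, so p + q = 974069 − 972096 + 1 = 1974.
p and q are the roots of t² − 1974t + 974069 = 0.
Discriminant: 1974² − 4·974069 = 3896676 − 3896276 = 400; √400 = 20.
q = (1974 − 20)/2 = 977, p = (1974 + 20)/2 = 997.
Check: 977 · 997 = 974069.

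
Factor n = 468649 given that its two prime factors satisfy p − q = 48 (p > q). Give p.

Since p = q + 48, we have 468649 = q(q + 48), so q² + 48q − 468649 = 0.
Discriminant: 48² + 4·468649 = 2304 + 1874596 = 1876900; √1876900 = 1370.
q = (−48 + 1370)/2 = 661, and p = q + 48 = 709.
Check: 661 · 709 = 468649.

709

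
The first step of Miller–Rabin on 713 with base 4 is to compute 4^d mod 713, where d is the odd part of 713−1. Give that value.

713 − 1 = 712 = 2^3 · 89, so d = 89.
4^1 ≡ 4 (mod 713)
4^2 ≡ 4^2 = 16 ≡ 16 (mod 713)
4^4 ≡ 16^2 = 256 ≡ 256 (mod 713)
4^8 ≡ 256^2 = 65536 ≡ 653 (mod 713)
4^16 ≡ 653^2 = 426409 ≡ 35 (mod 713)
4^32 ≡ 35^2 = 1225 ≡ 512 (mod 713)
4^64 ≡ 512^2 = 262144 ≡ 473 (mod 713)
89 = 64 + 16 + 8 + 1 in binary powers of 2.
So 4^89 ≡ 473 · 35 · 653 · 4 ≡ 349 (mod 713).
Squaring chain: 349 → 591 → 624; never reaches −1, so base 4 is a Miller–Rabin witness that 713 is composite.

349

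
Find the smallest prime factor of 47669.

73

47669 is odd.
Digit sum 32, not divisible by 3.
Ends in 9: not divisible by 5.
7: 47669 = 7·6809 + 6
11: 47669 = 11·4333 + 6
13: 47669 = 13·3666 + 11
17: 47669 = 17·2804 + 1
19: 47669 = 19·2508 + 17
23: 47669 = 23·2072 + 13
29: 47669 = 29·1643 + 22
31: 47669 = 31·1537 + 22
37: 47669 = 37·1288 + 13
41: 47669 = 41·1162 + 27
43: 47669 = 43·1108 + 25
47: 47669 = 47·1014 + 11
53: 47669 = 53·899 + 22
59: 47669 = 59·807 + 56
61: 47669 = 61·781 + 28
67: 47669 = 67·711 + 32
71: 47669 = 71·671 + 28
73: 47669 = 73·653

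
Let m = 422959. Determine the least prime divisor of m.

19

422959 is odd.
Digit sum 31, not divisible by 3.
Ends in 9: not divisible by 5.
7: 422959 = 7·60422 + 5
11: 422959 = 11·38450 + 9
13: 422959 = 13·32535 + 4
17: 422959 = 17·24879 + 16
19: 422959 = 19·22261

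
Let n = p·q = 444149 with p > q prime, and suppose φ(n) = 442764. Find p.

883

φ(n) = (p−1)(q−1) = n − (p+q) + 1, so p + q = 444149 − 442764 + 1 = 1386.
p and q are the roots of t² − 1386t + 444149 = 0.
Discriminant: 1386² − 4·444149 = 1920996 − 1776596 = 144400; √144400 = 380.
q = (1386 − 380)/2 = 503, p = (1386 + 380)/2 = 883.
Check: 503 · 883 = 444149.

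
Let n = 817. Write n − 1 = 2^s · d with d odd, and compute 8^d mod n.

817 − 1 = 816 = 2^4 · 51, so d = 51.
8^1 ≡ 8 (mod 817)
8^2 ≡ 8^2 = 64 ≡ 64 (mod 817)
8^4 ≡ 64^2 = 4096 ≡ 11 (mod 817)
8^8 ≡ 11^2 = 121 ≡ 121 (mod 817)
8^16 ≡ 121^2 = 14641 ≡ 752 (mod 817)
8^32 ≡ 752^2 = 565504 ≡ 140 (mod 817)
51 = 32 + 16 + 2 + 1 in binary powers of 2.
So 8^51 ≡ 140 · 752 · 64 · 8 ≡ 151 (mod 817).
Squaring chain: 151 → 742 → 723 → 666; never reaches −1, so base 8 is a Miller–Rabin witness that 817 is composite.

151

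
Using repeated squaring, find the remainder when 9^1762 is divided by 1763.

1393

9^1 ≡ 9 (mod 1763)
9^2 ≡ 9^2 = 81 ≡ 81 (mod 1763)
9^4 ≡ 81^2 = 6561 ≡ 1272 (mod 1763)
9^8 ≡ 1272^2 = 1617984 ≡ 1313 (mod 1763)
9^16 ≡ 1313^2 = 1723969 ≡ 1518 (mod 1763)
9^32 ≡ 1518^2 = 2304324 ≡ 83 (mod 1763)
9^64 ≡ 83^2 = 6889 ≡ 1600 (mod 1763)
9^128 ≡ 1600^2 = 2560000 ≡ 124 (mod 1763)
9^256 ≡ 124^2 = 15376 ≡ 1272 (mod 1763)
9^512 ≡ 1272^2 = 1617984 ≡ 1313 (mod 1763)
9^1024 ≡ 1313^2 = 1723969 ≡ 1518 (mod 1763)
1762 = 1024 + 512 + 128 + 64 + 32 + 2 in binary powers of 2.
So 9^1762 ≡ 1518 · 1313 · 124 · 1600 · 83 · 81 ≡ 1393 (mod 1763).
Since 1393 ≠ 1, base 9 is a Fermat witness: 1763 is composite.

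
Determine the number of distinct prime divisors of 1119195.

1119195 = 3^2 · 124355
124355 = 5 · 24871
24871 = 7 · 3553
3553 = 11 · 323
323 = 17 · 19
1119195 = 3^2 · 5 · 7 · 11 · 17 · 19, which has 6 distinct prime factors.

6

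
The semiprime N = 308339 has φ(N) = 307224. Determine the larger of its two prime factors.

φ(n) = (p−1)(q−1) = n − (p+q) + 1, so p + q = 308339 − 307224 + 1 = 1116.
p and q are the roots of t² − 1116t + 308339 = 0.
Discriminant: 1116² − 4·308339 = 1245456 − 1233356 = 12100; √12100 = 110.
q = (1116 − 110)/2 = 503, p = (1116 + 110)/2 = 613.
Check: 503 · 613 = 308339.

613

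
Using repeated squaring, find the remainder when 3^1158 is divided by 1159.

3^1 ≡ 3 (mod 1159)
3^2 ≡ 3^2 = 9 ≡ 9 (mod 1159)
3^4 ≡ 9^2 = 81 ≡ 81 (mod 1159)
3^8 ≡ 81^2 = 6561 ≡ 766 (mod 1159)
3^16 ≡ 766^2 = 586756 ≡ 302 (mod 1159)
3^32 ≡ 302^2 = 91204 ≡ 802 (mod 1159)
3^64 ≡ 802^2 = 643204 ≡ 1118 (mod 1159)
3^128 ≡ 1118^2 = 1249924 ≡ 522 (mod 1159)
3^256 ≡ 522^2 = 272484 ≡ 119 (mod 1159)
3^512 ≡ 119^2 = 14161 ≡ 253 (mod 1159)
3^1024 ≡ 253^2 = 64009 ≡ 264 (mod 1159)
1158 = 1024 + 128 + 4 + 2 in binary powers of 2.
So 3^1158 ≡ 264 · 522 · 81 · 9 ≡ 1071 (mod 1159).
Since 1071 ≠ 1, base 3 is a Fermat witness: 1159 is composite.

1071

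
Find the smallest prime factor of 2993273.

43

2993273 is odd.
Digit sum 35, not divisible by 3.
Ends in 3: not divisible by 5.
7: 2993273 = 7·427610 + 3
11: 2993273 = 11·272115 + 8
13: 2993273 = 13·230251 + 10
17: 2993273 = 17·176074 + 15
19: 2993273 = 19·157540 + 13
23: 2993273 = 23·130142 + 7
29: 2993273 = 29·103216 + 9
31: 2993273 = 31·96557 + 6
37: 2993273 = 37·80899 + 10
41: 2993273 = 41·73006 + 27
43: 2993273 = 43·69611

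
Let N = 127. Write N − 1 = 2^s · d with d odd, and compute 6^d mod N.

126

127 − 1 = 126 = 2^1 · 63, so d = 63.
6^1 ≡ 6 (mod 127)
6^2 ≡ 6^2 = 36 ≡ 36 (mod 127)
6^4 ≡ 36^2 = 1296 ≡ 26 (mod 127)
6^8 ≡ 26^2 = 676 ≡ 41 (mod 127)
6^16 ≡ 41^2 = 1681 ≡ 30 (mod 127)
6^32 ≡ 30^2 = 900 ≡ 11 (mod 127)
63 = 32 + 16 + 8 + 4 + 2 + 1 in binary powers of 2.
So 6^63 ≡ 11 · 30 · 41 · 26 · 36 · 6 ≡ 126 (mod 127).
Since 6^d ≡ 126 (mod 127), base 6 does not prove 127 composite.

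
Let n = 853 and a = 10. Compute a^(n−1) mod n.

10^1 ≡ 10 (mod 853)
10^2 ≡ 10^2 = 100 ≡ 100 (mod 853)
10^4 ≡ 100^2 = 10000 ≡ 617 (mod 853)
10^8 ≡ 617^2 = 380689 ≡ 251 (mod 853)
10^16 ≡ 251^2 = 63001 ≡ 732 (mod 853)
10^32 ≡ 732^2 = 535824 ≡ 140 (mod 853)
10^64 ≡ 140^2 = 19600 ≡ 834 (mod 853)
10^128 ≡ 834^2 = 695556 ≡ 361 (mod 853)
10^256 ≡ 361^2 = 130321 ≡ 665 (mod 853)
10^512 ≡ 665^2 = 442225 ≡ 371 (mod 853)
852 = 512 + 256 + 64 + 16 + 4 in binary powers of 2.
So 10^852 ≡ 371 · 665 · 834 · 732 · 617 ≡ 1 (mod 853).
Since the result is 1, base 10 gives no evidence that 853 is composite.

1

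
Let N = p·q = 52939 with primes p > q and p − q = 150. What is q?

Since p = q + 150, we have 52939 = q(q + 150), so q² + 150q − 52939 = 0.
Discriminant: 150² + 4·52939 = 22500 + 211756 = 234256; √234256 = 484.
q = (−150 + 484)/2 = 167, and p = q + 150 = 317.
Check: 167 · 317 = 52939.

167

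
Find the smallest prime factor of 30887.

67

30887 is odd.
Digit sum 26, not divisible by 3.
Ends in 7: not divisible by 5.
7: 30887 = 7·4412 + 3
11: 30887 = 11·2807 + 10
13: 30887 = 13·2375 + 12
17: 30887 = 17·1816 + 15
19: 30887 = 19·1625 + 12
23: 30887 = 23·1342 + 21
29: 30887 = 29·1065 + 2
31: 30887 = 31·996 + 11
37: 30887 = 37·834 + 29
41: 30887 = 41·753 + 14
43: 30887 = 43·718 + 13
47: 30887 = 47·657 + 8
53: 30887 = 53·582 + 41
59: 30887 = 59·523 + 30
61: 30887 = 61·506 + 21
67: 30887 = 67·461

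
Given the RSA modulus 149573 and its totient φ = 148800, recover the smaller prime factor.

φ(n) = (p−1)(q−1) = n − (p+q) + 1, so p + q = 149573 − 148800 + 1 = 774.
p and q are the roots of t² − 774t + 149573 = 0.
Discriminant: 774² − 4·149573 = 599076 − 598292 = 784; √784 = 28.
q = (774 − 28)/2 = 373, p = (774 + 28)/2 = 401.
Check: 373 · 401 = 149573.

373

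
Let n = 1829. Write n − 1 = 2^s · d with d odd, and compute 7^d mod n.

1829 − 1 = 1828 = 2^2 · 457, so d = 457.
7^1 ≡ 7 (mod 1829)
7^2 ≡ 7^2 = 49 ≡ 49 (mod 1829)
7^4 ≡ 49^2 = 2401 ≡ 572 (mod 1829)
7^8 ≡ 572^2 = 327184 ≡ 1622 (mod 1829)
7^16 ≡ 1622^2 = 2630884 ≡ 782 (mod 1829)
7^32 ≡ 782^2 = 611524 ≡ 638 (mod 1829)
7^64 ≡ 638^2 = 407044 ≡ 1006 (mod 1829)
7^128 ≡ 1006^2 = 1012036 ≡ 599 (mod 1829)
7^256 ≡ 599^2 = 358801 ≡ 317 (mod 1829)
457 = 256 + 128 + 64 + 8 + 1 in binary powers of 2.
So 7^457 ≡ 317 · 599 · 1006 · 1622 · 7 ≡ 989 (mod 1829).
Squaring chain: 989 → 1435; never reaches −1, so base 7 is a Miller–Rabin witness that 1829 is composite.

989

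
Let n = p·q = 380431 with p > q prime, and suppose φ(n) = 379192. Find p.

683

φ(n) = (p−1)(q−1) = n − (p+q) + 1, so p + q = 380431 − 379192 + 1 = 1240.
p and q are the roots of t² − 1240t + 380431 = 0.
Discriminant: 1240² − 4·380431 = 1537600 − 1521724 = 15876; √15876 = 126.
q = (1240 − 126)/2 = 557, p = (1240 + 126)/2 = 683.
Check: 557 · 683 = 380431.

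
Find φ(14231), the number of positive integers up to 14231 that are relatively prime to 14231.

11448

Factor: 14231 = 7 · 19 · 107.
φ(14231) = (7−1) · (19−1) · (107−1) = 6 · 18 · 106 = 11448.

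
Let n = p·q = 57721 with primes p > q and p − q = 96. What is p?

293

Since p = q + 96, we have 57721 = q(q + 96), so q² + 96q − 57721 = 0.
Discriminant: 96² + 4·57721 = 9216 + 230884 = 240100; √240100 = 490.
q = (−96 + 490)/2 = 197, and p = q + 96 = 293.
Check: 197 · 293 = 57721.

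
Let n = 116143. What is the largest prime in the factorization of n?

73

116143 = 37 · 3139
3139 = 43 · 73
73 is prime.
So 116143 = 37 · 43 · 73; the largest prime factor is 73.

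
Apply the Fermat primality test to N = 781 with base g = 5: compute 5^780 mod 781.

5^1 ≡ 5 (mod 781)
5^2 ≡ 5^2 = 25 ≡ 25 (mod 781)
5^4 ≡ 25^2 = 625 ≡ 625 (mod 781)
5^8 ≡ 625^2 = 390625 ≡ 125 (mod 781)
5^16 ≡ 125^2 = 15625 ≡ 5 (mod 781)
5^32 ≡ 5^2 = 25 ≡ 25 (mod 781)
5^64 ≡ 25^2 = 625 ≡ 625 (mod 781)
5^128 ≡ 625^2 = 390625 ≡ 125 (mod 781)
5^256 ≡ 125^2 = 15625 ≡ 5 (mod 781)
5^512 ≡ 5^2 = 25 ≡ 25 (mod 781)
780 = 512 + 256 + 8 + 4 in binary powers of 2.
So 5^780 ≡ 25 · 5 · 125 · 625 ≡ 1 (mod 781).
Since the result is 1, base 5 gives no evidence that 781 is composite.

1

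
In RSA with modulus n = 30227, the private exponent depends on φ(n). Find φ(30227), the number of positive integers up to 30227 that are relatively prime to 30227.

29880

Factor: 30227 = 167 · 181.
φ(30227) = (167−1) · (181−1) = 166 · 180 = 29880.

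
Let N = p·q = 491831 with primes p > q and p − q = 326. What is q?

Since p = q + 326, we have 491831 = q(q + 326), so q² + 326q − 491831 = 0.
Discriminant: 326² + 4·491831 = 106276 + 1967324 = 2073600; √2073600 = 1440.
q = (−326 + 1440)/2 = 557, and p = q + 326 = 883.
Check: 557 · 883 = 491831.

557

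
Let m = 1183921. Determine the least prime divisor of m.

31

1183921 is odd.
Digit sum 25, not divisible by 3.
Ends in 1: not divisible by 5.
7: 1183921 = 7·169131 + 4
11: 1183921 = 11·107629 + 2
13: 1183921 = 13·91070 + 11
17: 1183921 = 17·69642 + 7
19: 1183921 = 19·62311 + 12
23: 1183921 = 23·51474 + 19
29: 1183921 = 29·40824 + 25
31: 1183921 = 31·38191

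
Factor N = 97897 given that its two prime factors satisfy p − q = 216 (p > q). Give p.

Since p = q + 216, we have 97897 = q(q + 216), so q² + 216q − 97897 = 0.
Discriminant: 216² + 4·97897 = 46656 + 391588 = 438244; √438244 = 662.
q = (−216 + 662)/2 = 223, and p = q + 216 = 439.
Check: 223 · 439 = 97897.

439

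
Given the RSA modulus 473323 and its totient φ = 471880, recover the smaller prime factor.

503

φ(n) = (p−1)(q−1) = n − (p+q) + 1, so p + q = 473323 − 471880 + 1 = 1444.
p and q are the roots of t² − 1444t + 473323 = 0.
Discriminant: 1444² − 4·473323 = 2085136 − 1893292 = 191844; √191844 = 438.
q = (1444 − 438)/2 = 503, p = (1444 + 438)/2 = 941.
Check: 503 · 941 = 473323.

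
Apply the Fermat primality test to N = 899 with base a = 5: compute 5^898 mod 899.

5^1 ≡ 5 (mod 899)
5^2 ≡ 5^2 = 25 ≡ 25 (mod 899)
5^4 ≡ 25^2 = 625 ≡ 625 (mod 899)
5^8 ≡ 625^2 = 390625 ≡ 459 (mod 899)
5^16 ≡ 459^2 = 210681 ≡ 315 (mod 899)
5^32 ≡ 315^2 = 99225 ≡ 335 (mod 899)
5^64 ≡ 335^2 = 112225 ≡ 749 (mod 899)
5^128 ≡ 749^2 = 561001 ≡ 25 (mod 899)
5^256 ≡ 25^2 = 625 ≡ 625 (mod 899)
5^512 ≡ 625^2 = 390625 ≡ 459 (mod 899)
898 = 512 + 256 + 128 + 2 in binary powers of 2.
So 5^898 ≡ 459 · 625 · 25 · 25 ≡ 315 (mod 899).
Since 315 ≠ 1, base 5 is a Fermat witness: 899 is composite.

315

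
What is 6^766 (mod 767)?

6^1 ≡ 6 (mod 767)
6^2 ≡ 6^2 = 36 ≡ 36 (mod 767)
6^4 ≡ 36^2 = 1296 ≡ 529 (mod 767)
6^8 ≡ 529^2 = 279841 ≡ 653 (mod 767)
6^16 ≡ 653^2 = 426409 ≡ 724 (mod 767)
6^32 ≡ 724^2 = 524176 ≡ 315 (mod 767)
6^64 ≡ 315^2 = 99225 ≡ 282 (mod 767)
6^128 ≡ 282^2 = 79524 ≡ 523 (mod 767)
6^256 ≡ 523^2 = 273529 ≡ 477 (mod 767)
6^512 ≡ 477^2 = 227529 ≡ 497 (mod 767)
766 = 512 + 128 + 64 + 32 + 16 + 8 + 4 + 2 in binary powers of 2.
So 6^766 ≡ 497 · 523 · 282 · 315 · 724 · 653 · 529 · 36 ≡ 641 (mod 767).
Since 641 ≠ 1, base 6 is a Fermat witness: 767 is composite.

641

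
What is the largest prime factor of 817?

817 = 19 · 43
43 is prime.
So 817 = 19 · 43; the largest prime factor is 43.

43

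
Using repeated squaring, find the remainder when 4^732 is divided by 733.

1

4^1 ≡ 4 (mod 733)
4^2 ≡ 4^2 = 16 ≡ 16 (mod 733)
4^4 ≡ 16^2 = 256 ≡ 256 (mod 733)
4^8 ≡ 256^2 = 65536 ≡ 299 (mod 733)
4^16 ≡ 299^2 = 89401 ≡ 708 (mod 733)
4^32 ≡ 708^2 = 501264 ≡ 625 (mod 733)
4^64 ≡ 625^2 = 390625 ≡ 669 (mod 733)
4^128 ≡ 669^2 = 447561 ≡ 431 (mod 733)
4^256 ≡ 431^2 = 185761 ≡ 312 (mod 733)
4^512 ≡ 312^2 = 97344 ≡ 588 (mod 733)
732 = 512 + 128 + 64 + 16 + 8 + 4 in binary powers of 2.
So 4^732 ≡ 588 · 431 · 669 · 708 · 299 · 256 ≡ 1 (mod 733).
Since the result is 1, base 4 gives no evidence that 733 is composite.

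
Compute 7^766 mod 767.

186

7^1 ≡ 7 (mod 767)
7^2 ≡ 7^2 = 49 ≡ 49 (mod 767)
7^4 ≡ 49^2 = 2401 ≡ 100 (mod 767)
7^8 ≡ 100^2 = 10000 ≡ 29 (mod 767)
7^16 ≡ 29^2 = 841 ≡ 74 (mod 767)
7^32 ≡ 74^2 = 5476 ≡ 107 (mod 767)
7^64 ≡ 107^2 = 11449 ≡ 711 (mod 767)
7^128 ≡ 711^2 = 505521 ≡ 68 (mod 767)
7^256 ≡ 68^2 = 4624 ≡ 22 (mod 767)
7^512 ≡ 22^2 = 484 ≡ 484 (mod 767)
766 = 512 + 128 + 64 + 32 + 16 + 8 + 4 + 2 in binary powers of 2.
So 7^766 ≡ 484 · 68 · 711 · 107 · 74 · 29 · 100 · 49 ≡ 186 (mod 767).
Since 186 ≠ 1, base 7 is a Fermat witness: 767 is composite.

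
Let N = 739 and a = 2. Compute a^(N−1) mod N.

1

2^1 ≡ 2 (mod 739)
2^2 ≡ 2^2 = 4 ≡ 4 (mod 739)
2^4 ≡ 4^2 = 16 ≡ 16 (mod 739)
2^8 ≡ 16^2 = 256 ≡ 256 (mod 739)
2^16 ≡ 256^2 = 65536 ≡ 504 (mod 739)
2^32 ≡ 504^2 = 254016 ≡ 539 (mod 739)
2^64 ≡ 539^2 = 290521 ≡ 94 (mod 739)
2^128 ≡ 94^2 = 8836 ≡ 707 (mod 739)
2^256 ≡ 707^2 = 499849 ≡ 285 (mod 739)
2^512 ≡ 285^2 = 81225 ≡ 674 (mod 739)
738 = 512 + 128 + 64 + 32 + 2 in binary powers of 2.
So 2^738 ≡ 674 · 707 · 94 · 539 · 4 ≡ 1 (mod 739).
Since the result is 1, base 2 gives no evidence that 739 is composite.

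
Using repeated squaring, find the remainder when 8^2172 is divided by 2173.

8^1 ≡ 8 (mod 2173)
8^2 ≡ 8^2 = 64 ≡ 64 (mod 2173)
8^4 ≡ 64^2 = 4096 ≡ 1923 (mod 2173)
8^8 ≡ 1923^2 = 3697929 ≡ 1656 (mod 2173)
8^16 ≡ 1656^2 = 2742336 ≡ 10 (mod 2173)
8^32 ≡ 10^2 = 100 ≡ 100 (mod 2173)
8^64 ≡ 100^2 = 10000 ≡ 1308 (mod 2173)
8^128 ≡ 1308^2 = 1710864 ≡ 713 (mod 2173)
8^256 ≡ 713^2 = 508369 ≡ 2060 (mod 2173)
8^512 ≡ 2060^2 = 4243600 ≡ 1904 (mod 2173)
8^1024 ≡ 1904^2 = 3625216 ≡ 652 (mod 2173)
8^2048 ≡ 652^2 = 425104 ≡ 1369 (mod 2173)
2172 = 2048 + 64 + 32 + 16 + 8 + 4 in binary powers of 2.
So 8^2172 ≡ 1369 · 1308 · 100 · 10 · 1656 · 1923 ≡ 346 (mod 2173).
Since 346 ≠ 1, base 8 is a Fermat witness: 2173 is composite.

346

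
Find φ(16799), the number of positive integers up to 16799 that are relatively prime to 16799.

16536

Factor: 16799 = 107 · 157.
φ(16799) = (107−1) · (157−1) = 106 · 156 = 16536.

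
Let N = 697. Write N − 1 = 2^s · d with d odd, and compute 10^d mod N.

141

697 − 1 = 696 = 2^3 · 87, so d = 87.
10^1 ≡ 10 (mod 697)
10^2 ≡ 10^2 = 100 ≡ 100 (mod 697)
10^4 ≡ 100^2 = 10000 ≡ 242 (mod 697)
10^8 ≡ 242^2 = 58564 ≡ 16 (mod 697)
10^16 ≡ 16^2 = 256 ≡ 256 (mod 697)
10^32 ≡ 256^2 = 65536 ≡ 18 (mod 697)
10^64 ≡ 18^2 = 324 ≡ 324 (mod 697)
87 = 64 + 16 + 4 + 2 + 1 in binary powers of 2.
So 10^87 ≡ 324 · 256 · 242 · 100 · 10 ≡ 141 (mod 697).
Squaring chain: 141 → 365 → 98; never reaches −1, so base 10 is a Miller–Rabin witness that 697 is composite.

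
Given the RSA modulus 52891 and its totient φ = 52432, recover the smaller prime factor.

227

φ(n) = (p−1)(q−1) = n − (p+q) + 1, so p + q = 52891 − 52432 + 1 = 460.
p and q are the roots of t² − 460t + 52891 = 0.
Discriminant: 460² − 4·52891 = 211600 − 211564 = 36; √36 = 6.
q = (460 − 6)/2 = 227, p = (460 + 6)/2 = 233.
Check: 227 · 233 = 52891.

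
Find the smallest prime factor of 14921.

43

14921 is odd.
Digit sum 17, not divisible by 3.
Ends in 1: not divisible by 5.
7: 14921 = 7·2131 + 4
11: 14921 = 11·1356 + 5
13: 14921 = 13·1147 + 10
17: 14921 = 17·877 + 12
19: 14921 = 19·785 + 6
23: 14921 = 23·648 + 17
29: 14921 = 29·514 + 15
31: 14921 = 31·481 + 10
37: 14921 = 37·403 + 10
41: 14921 = 41·363 + 38
43: 14921 = 43·347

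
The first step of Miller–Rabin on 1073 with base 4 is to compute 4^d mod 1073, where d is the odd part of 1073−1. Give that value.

1073 − 1 = 1072 = 2^4 · 67, so d = 67.
4^1 ≡ 4 (mod 1073)
4^2 ≡ 4^2 = 16 ≡ 16 (mod 1073)
4^4 ≡ 16^2 = 256 ≡ 256 (mod 1073)
4^8 ≡ 256^2 = 65536 ≡ 83 (mod 1073)
4^16 ≡ 83^2 = 6889 ≡ 451 (mod 1073)
4^32 ≡ 451^2 = 203401 ≡ 604 (mod 1073)
4^64 ≡ 604^2 = 364816 ≡ 1069 (mod 1073)
67 = 64 + 2 + 1 in binary powers of 2.
So 4^67 ≡ 1069 · 16 · 4 ≡ 817 (mod 1073).
Squaring chain: 817 → 83 → 451 → 604; never reaches −1, so base 4 is a Miller–Rabin witness that 1073 is composite.

817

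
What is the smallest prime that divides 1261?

1261 is odd.
Digit sum 10, not divisible by 3.
Ends in 1: not divisible by 5.
7: 1261 = 7·180 + 1
11: 1261 = 11·114 + 7
13: 1261 = 13·97

13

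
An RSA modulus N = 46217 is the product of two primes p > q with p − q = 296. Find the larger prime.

409

Since p = q + 296, we have 46217 = q(q + 296), so q² + 296q − 46217 = 0.
Discriminant: 296² + 4·46217 = 87616 + 184868 = 272484; √272484 = 522.
q = (−296 + 522)/2 = 113, and p = q + 296 = 409.
Check: 113 · 409 = 46217.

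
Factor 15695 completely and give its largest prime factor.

15695 = 5 · 3139
3139 = 43 · 73
73 is prime.
So 15695 = 5 · 43 · 73; the largest prime factor is 73.

73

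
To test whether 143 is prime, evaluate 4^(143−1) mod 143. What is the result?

126

4^1 ≡ 4 (mod 143)
4^2 ≡ 4^2 = 16 ≡ 16 (mod 143)
4^4 ≡ 16^2 = 256 ≡ 113 (mod 143)
4^8 ≡ 113^2 = 12769 ≡ 42 (mod 143)
4^16 ≡ 42^2 = 1764 ≡ 48 (mod 143)
4^32 ≡ 48^2 = 2304 ≡ 16 (mod 143)
4^64 ≡ 16^2 = 256 ≡ 113 (mod 143)
4^128 ≡ 113^2 = 12769 ≡ 42 (mod 143)
142 = 128 + 8 + 4 + 2 in binary powers of 2.
So 4^142 ≡ 42 · 42 · 113 · 16 ≡ 126 (mod 143).
Since 126 ≠ 1, base 4 is a Fermat witness: 143 is composite.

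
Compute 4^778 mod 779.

674

4^1 ≡ 4 (mod 779)
4^2 ≡ 4^2 = 16 ≡ 16 (mod 779)
4^4 ≡ 16^2 = 256 ≡ 256 (mod 779)
4^8 ≡ 256^2 = 65536 ≡ 100 (mod 779)
4^16 ≡ 100^2 = 10000 ≡ 652 (mod 779)
4^32 ≡ 652^2 = 425104 ≡ 549 (mod 779)
4^64 ≡ 549^2 = 301401 ≡ 707 (mod 779)
4^128 ≡ 707^2 = 499849 ≡ 510 (mod 779)
4^256 ≡ 510^2 = 260100 ≡ 693 (mod 779)
4^512 ≡ 693^2 = 480249 ≡ 385 (mod 779)
778 = 512 + 256 + 8 + 2 in binary powers of 2.
So 4^778 ≡ 385 · 693 · 100 · 16 ≡ 674 (mod 779).
Since 674 ≠ 1, base 4 is a Fermat witness: 779 is composite.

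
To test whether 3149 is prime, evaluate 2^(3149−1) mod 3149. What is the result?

2^1 ≡ 2 (mod 3149)
2^2 ≡ 2^2 = 4 ≡ 4 (mod 3149)
2^4 ≡ 4^2 = 16 ≡ 16 (mod 3149)
2^8 ≡ 16^2 = 256 ≡ 256 (mod 3149)
2^16 ≡ 256^2 = 65536 ≡ 2556 (mod 3149)
2^32 ≡ 2556^2 = 6533136 ≡ 2110 (mod 3149)
2^64 ≡ 2110^2 = 4452100 ≡ 2563 (mod 3149)
2^128 ≡ 2563^2 = 6568969 ≡ 155 (mod 3149)
2^256 ≡ 155^2 = 24025 ≡ 1982 (mod 3149)
2^512 ≡ 1982^2 = 3928324 ≡ 1521 (mod 3149)
2^1024 ≡ 1521^2 = 2313441 ≡ 2075 (mod 3149)
2^2048 ≡ 2075^2 = 4305625 ≡ 942 (mod 3149)
3148 = 2048 + 1024 + 64 + 8 + 4 in binary powers of 2.
So 2^3148 ≡ 942 · 2075 · 2563 · 256 · 16 ≡ 1322 (mod 3149).
Since 1322 ≠ 1, base 2 is a Fermat witness: 3149 is composite.

1322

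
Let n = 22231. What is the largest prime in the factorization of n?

47

22231 = 11 · 2021
2021 = 43 · 47
47 is prime.
So 22231 = 11 · 43 · 47; the largest prime factor is 47.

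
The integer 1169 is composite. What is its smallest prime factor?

7

1169 is odd.
Digit sum 17, not divisible by 3.
Ends in 9: not divisible by 5.
7: 1169 = 7·167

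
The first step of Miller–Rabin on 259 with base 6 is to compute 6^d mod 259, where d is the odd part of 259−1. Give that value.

6

259 − 1 = 258 = 2^1 · 129, so d = 129.
6^1 ≡ 6 (mod 259)
6^2 ≡ 6^2 = 36 ≡ 36 (mod 259)
6^4 ≡ 36^2 = 1296 ≡ 1 (mod 259)
6^8 ≡ 1^2 = 1 ≡ 1 (mod 259)
6^16 ≡ 1^2 = 1 ≡ 1 (mod 259)
6^32 ≡ 1^2 = 1 ≡ 1 (mod 259)
6^64 ≡ 1^2 = 1 ≡ 1 (mod 259)
6^128 ≡ 1^2 = 1 ≡ 1 (mod 259)
129 = 128 + 1 in binary powers of 2.
So 6^129 ≡ 1 · 6 ≡ 6 (mod 259).
Squaring chain: 6; never reaches −1, so base 6 is a Miller–Rabin witness that 259 is composite.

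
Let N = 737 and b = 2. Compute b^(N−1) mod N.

86

2^1 ≡ 2 (mod 737)
2^2 ≡ 2^2 = 4 ≡ 4 (mod 737)
2^4 ≡ 4^2 = 16 ≡ 16 (mod 737)
2^8 ≡ 16^2 = 256 ≡ 256 (mod 737)
2^16 ≡ 256^2 = 65536 ≡ 680 (mod 737)
2^32 ≡ 680^2 = 462400 ≡ 301 (mod 737)
2^64 ≡ 301^2 = 90601 ≡ 687 (mod 737)
2^128 ≡ 687^2 = 471969 ≡ 289 (mod 737)
2^256 ≡ 289^2 = 83521 ≡ 240 (mod 737)
2^512 ≡ 240^2 = 57600 ≡ 114 (mod 737)
736 = 512 + 128 + 64 + 32 in binary powers of 2.
So 2^736 ≡ 114 · 289 · 687 · 301 ≡ 86 (mod 737).
Since 86 ≠ 1, base 2 is a Fermat witness: 737 is composite.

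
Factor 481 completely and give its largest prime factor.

37

481 = 13 · 37
37 is prime.
So 481 = 13 · 37; the largest prime factor is 37.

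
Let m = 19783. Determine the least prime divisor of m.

19783 is odd.
Digit sum 28, not divisible by 3.
Ends in 3: not divisible by 5.
7: 19783 = 7·2826 + 1
11: 19783 = 11·1798 + 5
13: 19783 = 13·1521 + 10
17: 19783 = 17·1163 + 12
19: 19783 = 19·1041 + 4
23: 19783 = 23·860 + 3
29: 19783 = 29·682 + 5
31: 19783 = 31·638 + 5
37: 19783 = 37·534 + 25
41: 19783 = 41·482 + 21
43: 19783 = 43·460 + 3
47: 19783 = 47·420 + 43
53: 19783 = 53·373 + 14
59: 19783 = 59·335 + 18
61: 19783 = 61·324 + 19
67: 19783 = 67·295 + 18
71: 19783 = 71·278 + 45
73: 19783 = 73·271

73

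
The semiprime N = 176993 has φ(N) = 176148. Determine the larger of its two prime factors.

467

φ(n) = (p−1)(q−1) = n − (p+q) + 1, so p + q = 176993 − 176148 + 1 = 846.
p and q are the roots of t² − 846t + 176993 = 0.
Discriminant: 846² − 4·176993 = 715716 − 707972 = 7744; √7744 = 88.
q = (846 − 88)/2 = 379, p = (846 + 88)/2 = 467.
Check: 379 · 467 = 176993.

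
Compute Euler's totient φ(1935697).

1884432

Factor: 1935697 = 67 · 167 · 173.
φ(1935697) = (67−1) · (167−1) · (173−1) = 66 · 166 · 172 = 1884432.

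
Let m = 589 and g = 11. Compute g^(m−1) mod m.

343

11^1 ≡ 11 (mod 589)
11^2 ≡ 11^2 = 121 ≡ 121 (mod 589)
11^4 ≡ 121^2 = 14641 ≡ 505 (mod 589)
11^8 ≡ 505^2 = 255025 ≡ 577 (mod 589)
11^16 ≡ 577^2 = 332929 ≡ 144 (mod 589)
11^32 ≡ 144^2 = 20736 ≡ 121 (mod 589)
11^64 ≡ 121^2 = 14641 ≡ 505 (mod 589)
11^128 ≡ 505^2 = 255025 ≡ 577 (mod 589)
11^256 ≡ 577^2 = 332929 ≡ 144 (mod 589)
11^512 ≡ 144^2 = 20736 ≡ 121 (mod 589)
588 = 512 + 64 + 8 + 4 in binary powers of 2.
So 11^588 ≡ 121 · 505 · 577 · 505 ≡ 343 (mod 589).
Since 343 ≠ 1, base 11 is a Fermat witness: 589 is composite.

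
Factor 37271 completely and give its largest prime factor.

37271 = 13 · 2867
2867 = 47 · 61
61 is prime.
So 37271 = 13 · 47 · 61; the largest prime factor is 61.

61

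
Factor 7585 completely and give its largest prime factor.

41

7585 = 5 · 1517
1517 = 37 · 41
41 is prime.
So 7585 = 5 · 37 · 41; the largest prime factor is 41.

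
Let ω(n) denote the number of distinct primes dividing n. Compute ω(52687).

3

52687 = 19 · 2773
2773 = 47 · 59
52687 = 19 · 47 · 59, which has 3 distinct prime factors.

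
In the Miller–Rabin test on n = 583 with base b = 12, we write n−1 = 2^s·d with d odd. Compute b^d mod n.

583 − 1 = 582 = 2^1 · 291, so d = 291.
12^1 ≡ 12 (mod 583)
12^2 ≡ 12^2 = 144 ≡ 144 (mod 583)
12^4 ≡ 144^2 = 20736 ≡ 331 (mod 583)
12^8 ≡ 331^2 = 109561 ≡ 540 (mod 583)
12^16 ≡ 540^2 = 291600 ≡ 100 (mod 583)
12^32 ≡ 100^2 = 10000 ≡ 89 (mod 583)
12^64 ≡ 89^2 = 7921 ≡ 342 (mod 583)
12^128 ≡ 342^2 = 116964 ≡ 364 (mod 583)
12^256 ≡ 364^2 = 132496 ≡ 155 (mod 583)
291 = 256 + 32 + 2 + 1 in binary powers of 2.
So 12^291 ≡ 155 · 89 · 144 · 12 ≡ 56 (mod 583).
Squaring chain: 56; never reaches −1, so base 12 is a Miller–Rabin witness that 583 is composite.

56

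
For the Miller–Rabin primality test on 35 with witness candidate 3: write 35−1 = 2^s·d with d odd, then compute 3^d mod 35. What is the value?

35 − 1 = 34 = 2^1 · 17, so d = 17.
3^1 ≡ 3 (mod 35)
3^2 ≡ 3^2 = 9 ≡ 9 (mod 35)
3^4 ≡ 9^2 = 81 ≡ 11 (mod 35)
3^8 ≡ 11^2 = 121 ≡ 16 (mod 35)
3^16 ≡ 16^2 = 256 ≡ 11 (mod 35)
17 = 16 + 1 in binary powers of 2.
So 3^17 ≡ 11 · 3 ≡ 33 (mod 35).
Squaring chain: 33; never reaches −1, so base 3 is a Miller–Rabin witness that 35 is composite.

33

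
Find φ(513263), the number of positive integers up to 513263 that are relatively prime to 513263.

Factor: 513263 = 73 · 79 · 89.
φ(513263) = (73−1) · (79−1) · (89−1) = 72 · 78 · 88 = 494208.

494208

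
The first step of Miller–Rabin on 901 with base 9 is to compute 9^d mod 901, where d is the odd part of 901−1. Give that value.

859

901 − 1 = 900 = 2^2 · 225, so d = 225.
9^1 ≡ 9 (mod 901)
9^2 ≡ 9^2 = 81 ≡ 81 (mod 901)
9^4 ≡ 81^2 = 6561 ≡ 254 (mod 901)
9^8 ≡ 254^2 = 64516 ≡ 545 (mod 901)
9^16 ≡ 545^2 = 297025 ≡ 596 (mod 901)
9^32 ≡ 596^2 = 355216 ≡ 222 (mod 901)
9^64 ≡ 222^2 = 49284 ≡ 630 (mod 901)
9^128 ≡ 630^2 = 396900 ≡ 460 (mod 901)
225 = 128 + 64 + 32 + 1 in binary powers of 2.
So 9^225 ≡ 460 · 630 · 222 · 9 ≡ 859 (mod 901).
Squaring chain: 859 → 863; never reaches −1, so base 9 is a Miller–Rabin witness that 901 is composite.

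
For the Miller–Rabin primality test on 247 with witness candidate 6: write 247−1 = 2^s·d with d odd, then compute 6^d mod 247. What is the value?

247 − 1 = 246 = 2^1 · 123, so d = 123.
6^1 ≡ 6 (mod 247)
6^2 ≡ 6^2 = 36 ≡ 36 (mod 247)
6^4 ≡ 36^2 = 1296 ≡ 61 (mod 247)
6^8 ≡ 61^2 = 3721 ≡ 16 (mod 247)
6^16 ≡ 16^2 = 256 ≡ 9 (mod 247)
6^32 ≡ 9^2 = 81 ≡ 81 (mod 247)
6^64 ≡ 81^2 = 6561 ≡ 139 (mod 247)
123 = 64 + 32 + 16 + 8 + 2 + 1 in binary powers of 2.
So 6^123 ≡ 139 · 81 · 9 · 16 · 36 · 6 ≡ 125 (mod 247).
Squaring chain: 125; never reaches −1, so base 6 is a Miller–Rabin witness that 247 is composite.

125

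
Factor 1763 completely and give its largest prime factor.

43

1763 = 41 · 43
43 is prime.
So 1763 = 41 · 43; the largest prime factor is 43.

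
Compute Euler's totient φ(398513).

380880

Factor: 398513 = 47 · 61 · 139.
φ(398513) = (47−1) · (61−1) · (139−1) = 46 · 60 · 138 = 380880.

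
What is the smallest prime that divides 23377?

97

23377 is odd.
Digit sum 22, not divisible by 3.
Ends in 7: not divisible by 5.
7: 23377 = 7·3339 + 4
11: 23377 = 11·2125 + 2
13: 23377 = 13·1798 + 3
17: 23377 = 17·1375 + 2
19: 23377 = 19·1230 + 7
23: 23377 = 23·1016 + 9
29: 23377 = 29·806 + 3
31: 23377 = 31·754 + 3
37: 23377 = 37·631 + 30
41: 23377 = 41·570 + 7
43: 23377 = 43·543 + 28
47: 23377 = 47·497 + 18
53: 23377 = 53·441 + 4
59: 23377 = 59·396 + 13
61: 23377 = 61·383 + 14
67: 23377 = 67·348 + 61
71: 23377 = 71·329 + 18
73: 23377 = 73·320 + 17
79: 23377 = 79·295 + 72
83: 23377 = 83·281 + 54
89: 23377 = 89·262 + 59
97: 23377 = 97·241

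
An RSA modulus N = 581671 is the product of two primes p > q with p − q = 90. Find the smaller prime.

719

Since p = q + 90, we have 581671 = q(q + 90), so q² + 90q − 581671 = 0.
Discriminant: 90² + 4·581671 = 8100 + 2326684 = 2334784; √2334784 = 1528.
q = (−90 + 1528)/2 = 719, and p = q + 90 = 809.
Check: 719 · 809 = 581671.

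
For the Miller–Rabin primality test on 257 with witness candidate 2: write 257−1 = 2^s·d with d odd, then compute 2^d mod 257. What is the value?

257 − 1 = 256 = 2^8 · 1, so d = 1.
2^1 ≡ 2 (mod 257)
1 = 1 in binary powers of 2.
So 2^1 ≡ 2 ≡ 2 (mod 257).
Squaring chain: 2 → 4 → 16 → 256 → 1 → 1 → 1 → 1; reaches −1, so base 2 does not prove 257 composite.

2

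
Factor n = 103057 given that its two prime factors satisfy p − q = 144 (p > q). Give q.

257

Since p = q + 144, we have 103057 = q(q + 144), so q² + 144q − 103057 = 0.
Discriminant: 144² + 4·103057 = 20736 + 412228 = 432964; √432964 = 658.
q = (−144 + 658)/2 = 257, and p = q + 144 = 401.
Check: 257 · 401 = 103057.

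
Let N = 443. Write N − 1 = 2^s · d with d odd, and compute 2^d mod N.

442

443 − 1 = 442 = 2^1 · 221, so d = 221.
2^1 ≡ 2 (mod 443)
2^2 ≡ 2^2 = 4 ≡ 4 (mod 443)
2^4 ≡ 4^2 = 16 ≡ 16 (mod 443)
2^8 ≡ 16^2 = 256 ≡ 256 (mod 443)
2^16 ≡ 256^2 = 65536 ≡ 415 (mod 443)
2^32 ≡ 415^2 = 172225 ≡ 341 (mod 443)
2^64 ≡ 341^2 = 116281 ≡ 215 (mod 443)
2^128 ≡ 215^2 = 46225 ≡ 153 (mod 443)
221 = 128 + 64 + 16 + 8 + 4 + 1 in binary powers of 2.
So 2^221 ≡ 153 · 215 · 415 · 256 · 16 · 2 ≡ 442 (mod 443).
Since 2^d ≡ 442 (mod 443), base 2 does not prove 443 composite.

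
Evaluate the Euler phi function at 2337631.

2284800

Factor: 2337631 = 113 · 137 · 151.
φ(2337631) = (113−1) · (137−1) · (151−1) = 112 · 136 · 150 = 2284800.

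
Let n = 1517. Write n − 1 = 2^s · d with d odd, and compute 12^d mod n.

1517 − 1 = 1516 = 2^2 · 379, so d = 379.
12^1 ≡ 12 (mod 1517)
12^2 ≡ 12^2 = 144 ≡ 144 (mod 1517)
12^4 ≡ 144^2 = 20736 ≡ 1015 (mod 1517)
12^8 ≡ 1015^2 = 1030225 ≡ 182 (mod 1517)
12^16 ≡ 182^2 = 33124 ≡ 1267 (mod 1517)
12^32 ≡ 1267^2 = 1605289 ≡ 303 (mod 1517)
12^64 ≡ 303^2 = 91809 ≡ 789 (mod 1517)
12^128 ≡ 789^2 = 622521 ≡ 551 (mod 1517)
12^256 ≡ 551^2 = 303601 ≡ 201 (mod 1517)
379 = 256 + 64 + 32 + 16 + 8 + 2 + 1 in binary powers of 2.
So 12^379 ≡ 201 · 789 · 303 · 1267 · 182 · 144 · 12 ≡ 345 (mod 1517).
Squaring chain: 345 → 699; never reaches −1, so base 12 is a Miller–Rabin witness that 1517 is composite.

345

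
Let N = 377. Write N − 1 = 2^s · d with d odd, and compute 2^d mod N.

377 − 1 = 376 = 2^3 · 47, so d = 47.
2^1 ≡ 2 (mod 377)
2^2 ≡ 2^2 = 4 ≡ 4 (mod 377)
2^4 ≡ 4^2 = 16 ≡ 16 (mod 377)
2^8 ≡ 16^2 = 256 ≡ 256 (mod 377)
2^16 ≡ 256^2 = 65536 ≡ 315 (mod 377)
2^32 ≡ 315^2 = 99225 ≡ 74 (mod 377)
47 = 32 + 8 + 4 + 2 + 1 in binary powers of 2.
So 2^47 ≡ 74 · 256 · 16 · 4 · 2 ≡ 345 (mod 377).
Squaring chain: 345 → 270 → 139; never reaches −1, so base 2 is a Miller–Rabin witness that 377 is composite.

345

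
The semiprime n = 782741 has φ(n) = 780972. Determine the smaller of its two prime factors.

863

φ(n) = (p−1)(q−1) = n − (p+q) + 1, so p + q = 782741 − 780972 + 1 = 1770.
p and q are the roots of t² − 1770t + 782741 = 0.
Discriminant: 1770² − 4·782741 = 3132900 − 3130964 = 1936; √1936 = 44.
q = (1770 − 44)/2 = 863, p = (1770 + 44)/2 = 907.
Check: 863 · 907 = 782741.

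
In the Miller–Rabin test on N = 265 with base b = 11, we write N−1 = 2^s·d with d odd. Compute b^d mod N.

265 − 1 = 264 = 2^3 · 33, so d = 33.
11^1 ≡ 11 (mod 265)
11^2 ≡ 11^2 = 121 ≡ 121 (mod 265)
11^4 ≡ 121^2 = 14641 ≡ 66 (mod 265)
11^8 ≡ 66^2 = 4356 ≡ 116 (mod 265)
11^16 ≡ 116^2 = 13456 ≡ 206 (mod 265)
11^32 ≡ 206^2 = 42436 ≡ 36 (mod 265)
33 = 32 + 1 in binary powers of 2.
So 11^33 ≡ 36 · 11 ≡ 131 (mod 265).
Squaring chain: 131 → 201 → 121; never reaches −1, so base 11 is a Miller–Rabin witness that 265 is composite.

131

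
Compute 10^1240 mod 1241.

220

10^1 ≡ 10 (mod 1241)
10^2 ≡ 10^2 = 100 ≡ 100 (mod 1241)
10^4 ≡ 100^2 = 10000 ≡ 72 (mod 1241)
10^8 ≡ 72^2 = 5184 ≡ 220 (mod 1241)
10^16 ≡ 220^2 = 48400 ≡ 1 (mod 1241)
10^32 ≡ 1^2 = 1 ≡ 1 (mod 1241)
10^64 ≡ 1^2 = 1 ≡ 1 (mod 1241)
10^128 ≡ 1^2 = 1 ≡ 1 (mod 1241)
10^256 ≡ 1^2 = 1 ≡ 1 (mod 1241)
10^512 ≡ 1^2 = 1 ≡ 1 (mod 1241)
10^1024 ≡ 1^2 = 1 ≡ 1 (mod 1241)
1240 = 1024 + 128 + 64 + 16 + 8 in binary powers of 2.
So 10^1240 ≡ 1 · 1 · 1 · 1 · 220 ≡ 220 (mod 1241).
Since 220 ≠ 1, base 10 is a Fermat witness: 1241 is composite.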